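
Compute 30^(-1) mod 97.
Since 97 is prime, by Fermat 30^(-1) ≡ 30^{95} ≡ 55 mod 97. Verify: 30 × 55 = 1650 ≡ 1 mod 97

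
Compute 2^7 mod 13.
By repeated squaring mod 13: 2^{1}≡2, 2^{2}≡4, 2^{4}≡3. Then 2^{7} = 2^{4+2+1} ≡ 3 × 4 × 2 ≡ 11 mod 13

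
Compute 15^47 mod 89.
By repeated squaring (mod 89): 15^{1}≡15, 15^{2}≡47, 15^{4}≡73, 15^{8}≡78, 15^{16}≡32, 15^{32}≡45. Then 15^{47} = 15^{32+8+4+2+1} ≡ 45 × 78 × 73 × 47 × 15 ≡ 7 (mod 89)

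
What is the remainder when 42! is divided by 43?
By Wilson's theorem, (42)! ≡ -1 ≡ 42 (mod 43)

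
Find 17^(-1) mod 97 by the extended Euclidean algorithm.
Extended GCD: 17(40) + 97(-7) = 1. So 17^(-1) ≡ 40 mod 97. Verify: 17 × 40 = 680 ≡ 1 mod 97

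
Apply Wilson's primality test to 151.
(150)! mod 151 = 150. Since 150 ≡ -1 (mod 151), 151 is prime.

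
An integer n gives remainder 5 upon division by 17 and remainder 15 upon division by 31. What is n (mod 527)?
M = 17 × 31 = 527. M₁ = 31, y₁ ≡ 11 (mod 17). M₂ = 17, y₂ ≡ 11 (mod 31). n = 5×31×11 + 15×17×11 ≡ 294 (mod 527)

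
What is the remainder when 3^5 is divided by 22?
By repeated squaring mod 22: 3^{1}≡3, 3^{2}≡9, 3^{4}≡15. Then 3^{5} = 3^{4+1} ≡ 15 × 3 ≡ 1 mod 22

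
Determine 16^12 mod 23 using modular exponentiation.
By repeated squaring mod 23: 16^{1}≡16, 16^{2}≡3, 16^{4}≡9, 16^{8}≡12. Then 16^{12} = 16^{8+4} ≡ 12 × 9 ≡ 16 mod 23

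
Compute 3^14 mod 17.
By repeated squaring mod 17: 3^{1}≡3, 3^{2}≡9, 3^{4}≡13, 3^{8}≡16. Then 3^{14} = 3^{8+4+2} ≡ 16 × 13 × 9 ≡ 2 mod 17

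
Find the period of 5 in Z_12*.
Powers of 5 mod 12: 5^1≡5, 5^2≡1. ord_12(5) = 2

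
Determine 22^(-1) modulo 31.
Since 31 is prime, by Fermat 22^(-1) ≡ 22^{29} ≡ 24 (mod 31). Verify: 22 × 24 = 528 ≡ 1 (mod 31)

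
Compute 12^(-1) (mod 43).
Since 43 is prime, by Fermat 12^(-1) ≡ 12^{41} ≡ 18 (mod 43). Verify: 12 × 18 = 216 ≡ 1 (mod 43)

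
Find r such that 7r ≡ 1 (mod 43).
Since 43 is prime, by Fermat 7^(-1) ≡ 7^{41} ≡ 37 (mod 43). Verify: 7 × 37 = 259 ≡ 1 (mod 43)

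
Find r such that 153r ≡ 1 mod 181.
Since 181 is prime, by Fermat 153^(-1) ≡ 153^{179} ≡ 84 mod 181. Verify: 153 × 84 = 12852 ≡ 1 mod 181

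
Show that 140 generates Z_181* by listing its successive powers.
140^1, 140^2, ..., 140^{180} mod 181: [140, 52, 40, 170, 89, 152, 103, 121, 107, 138, 134, 117, 90, 111, 155, 161, 96, 46, 105, 39, 30, 37, 112, 114, 32, 136, 35, 13, 10, 133, 158, 38, 71, 166, 72, 125, 124, 165, 113, 73, 84, 176, 24, 102, 162, 55, 98, 145, 28, 119, 8, 34, 54, 139, 93, 169, 130, 100, 63, 132, 18, 167, 31, 177, 164, 154, 21, 44, 6, 116, 131, 59, 115, 172, 7, 75, 2, 99, 104, 80, 159, 178, 123, 25, 61, 33, 95, 87, 53, 180, 41, 129, 141, 11, 92, 29, 78, 60, 74, 43, 47, 64, 91, 70, 26, 20, 85, 135, 76, 142, 151, 144, 69, 67, 149, 45, 146, 168, 171, 48, 23, 143, 110, 15, 109, 56, 57, 16, 68, 108, 97, 5, 157, 79, 19, 126, 83, 36, 153, 62, 173, 147, 127, 42, 88, 12, 51, 81, 118, 49, 163, 14, 150, 4, 17, 27, 160, 137, 175, 65, 50, 122, 66, 9, 174, 106, 179, 82, 77, 101, 22, 3, 58, 156, 120, 148, 86, 94, 128, 1]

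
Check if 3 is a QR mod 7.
By Euler's criterion: 3^{3} ≡ 6 (mod 7). Since this equals -1 (≡ 6), 3 is not a QR.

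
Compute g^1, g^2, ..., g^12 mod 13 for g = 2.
2^1, 2^2, ..., 2^{12} mod 13: [2, 4, 8, 3, 6, 12, 11, 9, 5, 10, 7, 1]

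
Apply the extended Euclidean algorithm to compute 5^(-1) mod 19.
Extended GCD: 5(4) + 19(-1) = 1. So 5^(-1) ≡ 4 (mod 19). Verify: 5 × 4 = 20 ≡ 1 (mod 19)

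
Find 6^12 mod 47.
By repeated squaring mod 47: 6^{1}≡6, 6^{2}≡36, 6^{4}≡27, 6^{8}≡24. Then 6^{12} = 6^{8+4} ≡ 24 × 27 ≡ 37 mod 47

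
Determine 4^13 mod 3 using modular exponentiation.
Using Fermat: 4^{2} ≡ 1 (mod 3). 13 ≡ 1 (mod 2). So 4^{13} ≡ 4^{1} ≡ 1 (mod 3)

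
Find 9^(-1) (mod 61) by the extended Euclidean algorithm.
Extended GCD: 9(-27) + 61(4) = 1. So 9^(-1) ≡ -27 ≡ 34 (mod 61). Verify: 9 × 34 = 306 ≡ 1 (mod 61)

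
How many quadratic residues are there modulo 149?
Exactly half the non-zero residues mod a prime are QRs: (149-1)/2 = 74.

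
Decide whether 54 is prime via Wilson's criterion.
(53)! mod 54 = 0. Since 0 ≢ -1 mod 54, 54 is not prime.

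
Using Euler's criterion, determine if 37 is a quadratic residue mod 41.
By Euler's criterion: 37^{20} ≡ 1 (mod 41). Since this equals 1, 37 is a QR.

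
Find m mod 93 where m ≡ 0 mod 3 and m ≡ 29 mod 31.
M = 3 × 31 = 93. M₁ = 31, y₁ ≡ 1 mod 3. M₂ = 3, y₂ ≡ 21 mod 31. m = 0×31×1 + 29×3×21 ≡ 60 mod 93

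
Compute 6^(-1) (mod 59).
Since 59 is prime, by Fermat 6^(-1) ≡ 6^{57} ≡ 10 (mod 59). Verify: 6 × 10 = 60 ≡ 1 (mod 59)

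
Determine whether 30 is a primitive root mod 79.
ord_79(30) divides 78. For each prime q|78: 30^{39}≡78, 30^{26}≡23, 30^{6}≡8, none ≡ 1. So 30 has order 78 and is a primitive root mod 79.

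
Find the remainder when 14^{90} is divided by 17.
By Fermat: 14^{16} ≡ 1 mod 17. 90 = 5×16 + 10. So 14^{90} ≡ 14^{10} ≡ 8 mod 17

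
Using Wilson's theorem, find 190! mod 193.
(192)! = (190)! × (191) × (192) ≡ -1 mod 193. So (190)! ≡ -1 × [(192)(191)]^(-1) ≡ 96 mod 193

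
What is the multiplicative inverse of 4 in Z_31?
Since 31 is prime, by Fermat 4^(-1) ≡ 4^{29} ≡ 8 (mod 31). Verify: 4 × 8 = 32 ≡ 1 (mod 31)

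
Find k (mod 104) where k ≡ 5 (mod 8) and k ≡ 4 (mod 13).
M = 8 × 13 = 104. M₁ = 13, y₁ ≡ 5 (mod 8). M₂ = 8, y₂ ≡ 5 (mod 13). k = 5×13×5 + 4×8×5 ≡ 69 (mod 104)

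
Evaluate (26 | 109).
(26/109) = 26^{54} mod 109 = 1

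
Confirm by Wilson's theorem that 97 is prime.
(96)! mod 97 = 96. Since this equals -1 (mod 97), Wilson confirms 97 is prime.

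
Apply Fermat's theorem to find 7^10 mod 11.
By Fermat's Little Theorem, 7^{10} ≡ 1 mod 11 since 11 is prime and gcd(7, 11) = 1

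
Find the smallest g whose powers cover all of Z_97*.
g = 5. Powers: [5, 25, 28, 43, 21, 8, 40, 6, ...] generates all 96 non-zero residues.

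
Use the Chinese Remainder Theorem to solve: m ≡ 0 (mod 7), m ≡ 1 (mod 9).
M = 7 × 9 = 63. M₁ = 9, y₁ ≡ 4 (mod 7). M₂ = 7, y₂ ≡ 4 (mod 9). m = 0×9×4 + 1×7×4 ≡ 28 (mod 63)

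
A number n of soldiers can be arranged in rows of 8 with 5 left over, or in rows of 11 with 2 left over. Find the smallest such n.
M = 8 × 11 = 88. M₁ = 11, y₁ ≡ 3 mod 8. M₂ = 8, y₂ ≡ 7 mod 11. n = 5×11×3 + 2×8×7 ≡ 13 mod 88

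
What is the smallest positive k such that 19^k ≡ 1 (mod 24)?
Powers of 19 mod 24: 19^1≡19, 19^2≡1. So the order of 19 is 2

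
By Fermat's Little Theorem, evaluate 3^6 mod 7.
By Fermat's Little Theorem, 3^{6} ≡ 1 mod 7 since 7 is prime and gcd(3, 7) = 1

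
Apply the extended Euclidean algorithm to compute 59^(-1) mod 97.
Extended GCD: 59(-23) + 97(14) = 1. So 59^(-1) ≡ -23 ≡ 74 mod 97. Verify: 59 × 74 = 4366 ≡ 1 mod 97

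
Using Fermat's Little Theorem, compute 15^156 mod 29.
By Fermat: 15^{28} ≡ 1 mod 29. 156 = 5×28 + 16. So 15^{156} ≡ 15^{16} ≡ 7 mod 29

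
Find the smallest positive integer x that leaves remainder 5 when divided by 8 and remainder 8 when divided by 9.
M = 8 × 9 = 72. M₁ = 9, y₁ ≡ 1 mod 8. M₂ = 8, y₂ ≡ 8 mod 9. x = 5×9×1 + 8×8×8 ≡ 53 mod 72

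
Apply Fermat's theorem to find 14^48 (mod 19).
By Fermat: 14^{18} ≡ 1 (mod 19). 48 = 2×18 + 12. So 14^{48} ≡ 14^{12} ≡ 11 (mod 19)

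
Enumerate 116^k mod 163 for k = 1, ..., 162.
116^1, 116^2, ..., 116^{162} mod 163: [116, 90, 8, 113, 68, 64, 89, 55, 23, 60, 114, 21, 154, 97, 5, 91, 124, 40, 76, 14, 157, 119, 112, 115, 137, 81, 105, 118, 159, 25, 129, 131, 37, 54, 70, 133, 106, 71, 86, 33, 79, 36, 101, 143, 125, 156, 3, 22, 107, 24, 13, 41, 29, 104, 2, 69, 17, 16, 63, 136, 128, 15, 110, 46, 120, 65, 42, 145, 31, 10, 19, 85, 80, 152, 28, 151, 75, 61, 67, 111, 162, 47, 73, 155, 50, 95, 99, 74, 108, 140, 103, 49, 142, 9, 66, 158, 72, 39, 123, 87, 149, 6, 44, 51, 48, 26, 82, 58, 45, 4, 138, 34, 32, 126, 109, 93, 30, 57, 92, 77, 130, 84, 127, 62, 20, 38, 7, 160, 141, 56, 139, 150, 122, 134, 59, 161, 94, 146, 147, 100, 27, 35, 148, 53, 117, 43, 98, 121, 18, 132, 153, 144, 78, 83, 11, 135, 12, 88, 102, 96, 52, 1]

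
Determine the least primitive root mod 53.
g = 2. For each prime q|52: 2^{26}≡52, 2^{4}≡16, none ≡ 1, so ord_53(2) = 52 and 2 is a primitive root.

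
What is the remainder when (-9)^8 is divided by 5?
Using Fermat: (-9)^{4} ≡ 1 (mod 5). 8 ≡ 0 (mod 4). So (-9)^{8} ≡ (-9)^{0} ≡ 1 (mod 5)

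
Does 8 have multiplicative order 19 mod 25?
Powers of 8 mod 25: 8^1≡8, 8^2≡14, 8^3≡12, 8^4≡21, 8^5≡18, 8^6≡19, 8^7≡2, 8^8≡16, 8^9≡3, 8^10≡24, 8^11≡17, 8^12≡11, 8^13≡13, 8^14≡4, 8^15≡7, 8^16≡6, 8^17≡23, 8^18≡9, 8^19≡22, 8^20≡1. 8^19≡22≢1, so ord ≠ 19. No, the actual order is 20.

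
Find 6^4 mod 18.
6^{4} = 1296 ≡ 0 mod 18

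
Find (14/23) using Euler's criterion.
(14/23) = 14^{11} mod 23 = -1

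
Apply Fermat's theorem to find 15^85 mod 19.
By Fermat: 15^{18} ≡ 1 mod 19. 85 = 4×18 + 13. So 15^{85} ≡ 15^{13} ≡ 10 mod 19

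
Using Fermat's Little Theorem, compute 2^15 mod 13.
By Fermat: 2^{12} ≡ 1 (mod 13). So 2^{15} = 2^{12} · 2^{3} ≡ 2^{3} ≡ 8 (mod 13)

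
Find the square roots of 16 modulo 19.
The square roots of 16 mod 19 are 4 and 15. Verify: 4² = 16 ≡ 16 mod 19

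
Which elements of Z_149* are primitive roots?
There are φ(148) = 72 primitive roots mod 149: {2, 3, 8, 10, 11, 12, 13, 14, 15, 18, 21, 23, 27, 32, 34, 38, 40, 41, 43, 48, 50, 51, 52, 55, 56, 57, 58, 59, 60, 62, 65, 66, 70, 71, 72, 74, 75, 77, 78, 79, 83, 84, 87, 89, 90, 91, 92, 93, 94, 97, 98, 99, 101, 106, 108, 109, 111, 115, 117, 122, 126, 128, 131, 134, 135, 136, 137, 138, 139, 141, 146, 147}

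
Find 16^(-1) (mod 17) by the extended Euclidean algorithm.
Extended GCD: 16(-1) + 17(1) = 1. So 16^(-1) ≡ -1 ≡ 16 (mod 17). Verify: 16 × 16 = 256 ≡ 1 (mod 17)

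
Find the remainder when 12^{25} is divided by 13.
By Fermat: 12^{12} ≡ 1 (mod 13). 25 = 2×12 + 1. So 12^{25} ≡ 12^{1} ≡ 12 (mod 13)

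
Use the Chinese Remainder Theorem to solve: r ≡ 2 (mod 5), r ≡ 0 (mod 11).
M = 5 × 11 = 55. M₁ = 11, y₁ ≡ 1 (mod 5). M₂ = 5, y₂ ≡ 9 (mod 11). r = 2×11×1 + 0×5×9 ≡ 22 (mod 55)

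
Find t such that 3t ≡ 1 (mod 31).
Since 31 is prime, by Fermat 3^(-1) ≡ 3^{29} ≡ 21 (mod 31). Verify: 3 × 21 = 63 ≡ 1 (mod 31)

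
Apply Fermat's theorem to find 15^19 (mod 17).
By Fermat: 15^{16} ≡ 1 (mod 17). So 15^{19} = 15^{16} · 15^{3} ≡ 15^{3} ≡ 9 (mod 17)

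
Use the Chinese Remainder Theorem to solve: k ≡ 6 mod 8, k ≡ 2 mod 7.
M = 8 × 7 = 56. M₁ = 7, y₁ ≡ 7 mod 8. M₂ = 8, y₂ ≡ 1 mod 7. k = 6×7×7 + 2×8×1 ≡ 30 mod 56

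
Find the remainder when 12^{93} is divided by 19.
By Fermat: 12^{18} ≡ 1 (mod 19). 93 = 5×18 + 3. So 12^{93} ≡ 12^{3} ≡ 18 (mod 19)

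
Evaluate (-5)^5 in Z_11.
By repeated squaring mod 11: (-5)^{1}≡6, (-5)^{2}≡3, (-5)^{4}≡9. Then (-5)^{5} = (-5)^{4+1} ≡ 9 × 6 ≡ 10 mod 11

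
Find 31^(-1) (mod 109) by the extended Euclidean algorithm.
Extended GCD: 31(-7) + 109(2) = 1. So 31^(-1) ≡ -7 ≡ 102 (mod 109). Verify: 31 × 102 = 3162 ≡ 1 (mod 109)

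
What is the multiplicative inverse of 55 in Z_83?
Since 83 is prime, by Fermat 55^(-1) ≡ 55^{81} ≡ 80 mod 83. Verify: 55 × 80 = 4400 ≡ 1 mod 83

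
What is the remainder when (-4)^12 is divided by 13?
Using Fermat: (-4)^{12} ≡ 1 mod 13. 12 ≡ 0 mod 12. So (-4)^{12} ≡ (-4)^{0} ≡ 1 mod 13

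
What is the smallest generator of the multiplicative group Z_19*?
g = 2. Powers: [2, 4, 8, 16, 13, 7, 14, 9, 18, 17, ...] generates all 18 non-zero residues.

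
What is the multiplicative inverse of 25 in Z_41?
Since 41 is prime, by Fermat 25^(-1) ≡ 25^{39} ≡ 23 mod 41. Verify: 25 × 23 = 575 ≡ 1 mod 41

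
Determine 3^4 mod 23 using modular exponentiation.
3^{4} = 81 ≡ 12 mod 23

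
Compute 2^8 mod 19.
By repeated squaring mod 19: 2^{1}≡2, 2^{2}≡4, 2^{4}≡16, 2^{8}≡9. So 2^{8} ≡ 9 mod 19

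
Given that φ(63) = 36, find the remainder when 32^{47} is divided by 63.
By Euler: 32^{36} ≡ 1 (mod 63) since gcd(32, 63) = 1. 47 = 1×36 + 11. So 32^{47} ≡ 32^{11} ≡ 2 (mod 63)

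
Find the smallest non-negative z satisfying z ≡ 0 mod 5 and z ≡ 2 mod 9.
M = 5 × 9 = 45. M₁ = 9, y₁ ≡ 4 mod 5. M₂ = 5, y₂ ≡ 2 mod 9. z = 0×9×4 + 2×5×2 ≡ 20 mod 45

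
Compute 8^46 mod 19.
Using Fermat: 8^{18} ≡ 1 mod 19. 46 ≡ 10 mod 18. So 8^{46} ≡ 8^{10} ≡ 11 mod 19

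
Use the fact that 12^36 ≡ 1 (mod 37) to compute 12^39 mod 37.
By Fermat: 12^{36} ≡ 1 (mod 37). So 12^{39} = 12^{36} · 12^{3} ≡ 12^{3} ≡ 26 (mod 37)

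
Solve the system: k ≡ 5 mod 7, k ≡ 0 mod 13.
M = 7 × 13 = 91. M₁ = 13, y₁ ≡ 6 mod 7. M₂ = 7, y₂ ≡ 2 mod 13. k = 5×13×6 + 0×7×2 ≡ 26 mod 91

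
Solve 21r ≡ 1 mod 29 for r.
Since 29 is prime, by Fermat 21^(-1) ≡ 21^{27} ≡ 18 mod 29. Verify: 21 × 18 = 378 ≡ 1 mod 29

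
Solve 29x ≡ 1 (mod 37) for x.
Since 37 is prime, by Fermat 29^(-1) ≡ 29^{35} ≡ 23 (mod 37). Verify: 29 × 23 = 667 ≡ 1 (mod 37)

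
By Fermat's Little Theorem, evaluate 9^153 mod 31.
By Fermat: 9^{30} ≡ 1 mod 31. 153 ≡ 3 mod 30. So 9^{153} ≡ 9^{3} ≡ 16 mod 31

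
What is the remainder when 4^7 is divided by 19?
By repeated squaring mod 19: 4^{1}≡4, 4^{2}≡16, 4^{4}≡9. Then 4^{7} = 4^{4+2+1} ≡ 9 × 16 × 4 ≡ 6 mod 19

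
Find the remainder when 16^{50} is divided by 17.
By Fermat: 16^{16} ≡ 1 mod 17. 50 = 3×16 + 2. So 16^{50} ≡ 16^{2} ≡ 1 mod 17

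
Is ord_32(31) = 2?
Powers of 31 mod 32: 31^1≡31, 31^2≡1. First k with 31^k≡1 is k=2. Yes, ord_32(31) = 2.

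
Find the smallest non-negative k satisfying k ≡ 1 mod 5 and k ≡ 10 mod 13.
M = 5 × 13 = 65. M₁ = 13, y₁ ≡ 2 mod 5. M₂ = 5, y₂ ≡ 8 mod 13. k = 1×13×2 + 10×5×8 ≡ 36 mod 65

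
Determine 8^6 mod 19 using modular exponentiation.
By repeated squaring (mod 19): 8^{1}≡8, 8^{2}≡7, 8^{4}≡11. Then 8^{6} = 8^{4+2} ≡ 11 × 7 ≡ 1 (mod 19)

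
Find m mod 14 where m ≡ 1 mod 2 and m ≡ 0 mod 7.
M = 2 × 7 = 14. M₁ = 7, y₁ ≡ 1 mod 2. M₂ = 2, y₂ ≡ 4 mod 7. m = 1×7×1 + 0×2×4 ≡ 7 mod 14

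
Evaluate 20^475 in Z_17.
Using Fermat: 20^{16} ≡ 1 mod 17. 475 ≡ 11 mod 16. So 20^{475} ≡ 20^{11} ≡ 7 mod 17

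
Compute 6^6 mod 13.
By repeated squaring (mod 13): 6^{1}≡6, 6^{2}≡10, 6^{4}≡9. Then 6^{6} = 6^{4+2} ≡ 9 × 10 ≡ 12 (mod 13)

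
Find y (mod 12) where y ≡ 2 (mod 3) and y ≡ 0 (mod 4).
M = 3 × 4 = 12. M₁ = 4, y₁ ≡ 1 (mod 3). M₂ = 3, y₂ ≡ 3 (mod 4). y = 2×4×1 + 0×3×3 ≡ 8 (mod 12)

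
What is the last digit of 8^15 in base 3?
Using Fermat: 8^{2} ≡ 1 (mod 3). 15 ≡ 1 (mod 2). So 8^{15} ≡ 8^{1} ≡ 2 (mod 3)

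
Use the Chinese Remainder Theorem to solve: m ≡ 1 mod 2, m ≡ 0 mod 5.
M = 2 × 5 = 10. M₁ = 5, y₁ ≡ 1 mod 2. M₂ = 2, y₂ ≡ 3 mod 5. m = 1×5×1 + 0×2×3 ≡ 5 mod 10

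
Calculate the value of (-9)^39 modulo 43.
By repeated squaring mod 43: (-9)^{1}≡34, (-9)^{2}≡38, (-9)^{4}≡25, (-9)^{8}≡23, (-9)^{16}≡13, (-9)^{32}≡40. Then (-9)^{39} = (-9)^{32+4+2+1} ≡ 40 × 25 × 38 × 34 ≡ 22 mod 43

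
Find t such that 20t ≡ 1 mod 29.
Since 29 is prime, by Fermat 20^(-1) ≡ 20^{27} ≡ 16 mod 29. Verify: 20 × 16 = 320 ≡ 1 mod 29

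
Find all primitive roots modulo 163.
There are φ(162) = 54 primitive roots mod 163: {2, 3, 7, 11, 12, 18, 19, 20, 29, 32, 42, 44, 45, 50, 52, 63, 66, 67, 68, 70, 72, 73, 75, 76, 79, 80, 82, 89, 92, 94, 101, 103, 106, 107, 108, 109, 112, 114, 116, 117, 120, 122, 124, 128, 129, 130, 137, 139, 147, 148, 149, 153, 154, 159}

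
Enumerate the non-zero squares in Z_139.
Quadratic residues modulo 139: {1, 4, 5, 6, 7, 9, 11, 13, 16, 20, 24, 25, 28, 29, 30, 31, 34, 35, 36, 37, 38, 41, 42, 44, 45, 46, 47, 49, 51, 52, 54, 55, 57, 63, 64, 65, 66, 67, 69, 71, 77, 78, 79, 80, 81, 83, 86, 89, 91, 96, 99, 100, 106, 107, 112, 113, 116, 117, 118, 120, 121, 122, 124, 125, 127, 129, 131, 136, 137}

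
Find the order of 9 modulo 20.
Powers of 9 mod 20: 9^1≡9, 9^2≡1. So the order of 9 is 2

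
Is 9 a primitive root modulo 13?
9^{3} ≡ 1 (mod 13) and 3 < 12, so ord_13(9) = 3 ≠ 12 and 9 is not a primitive root.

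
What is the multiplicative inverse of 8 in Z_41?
Since 41 is prime, by Fermat 8^(-1) ≡ 8^{39} ≡ 36 (mod 41). Verify: 8 × 36 = 288 ≡ 1 (mod 41)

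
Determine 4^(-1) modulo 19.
Since 19 is prime, by Fermat 4^(-1) ≡ 4^{17} ≡ 5 (mod 19). Verify: 4 × 5 = 20 ≡ 1 (mod 19)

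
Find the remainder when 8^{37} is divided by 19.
By Fermat: 8^{18} ≡ 1 (mod 19). 37 = 2×18 + 1. So 8^{37} ≡ 8^{1} ≡ 8 (mod 19)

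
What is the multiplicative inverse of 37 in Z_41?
Since 41 is prime, by Fermat 37^(-1) ≡ 37^{39} ≡ 10 (mod 41). Verify: 37 × 10 = 370 ≡ 1 (mod 41)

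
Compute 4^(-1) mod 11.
Since 11 is prime, by Fermat 4^(-1) ≡ 4^{9} ≡ 3 mod 11. Verify: 4 × 3 = 12 ≡ 1 mod 11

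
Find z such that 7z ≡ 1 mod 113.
Since 113 is prime, by Fermat 7^(-1) ≡ 7^{111} ≡ 97 mod 113. Verify: 7 × 97 = 679 ≡ 1 mod 113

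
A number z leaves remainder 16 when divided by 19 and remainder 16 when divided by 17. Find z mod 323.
M = 19 × 17 = 323. M₁ = 17, y₁ ≡ 9 mod 19. M₂ = 19, y₂ ≡ 9 mod 17. z = 16×17×9 + 16×19×9 ≡ 16 mod 323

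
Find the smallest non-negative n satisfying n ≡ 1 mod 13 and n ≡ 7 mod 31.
M = 13 × 31 = 403. M₁ = 31, y₁ ≡ 8 mod 13. M₂ = 13, y₂ ≡ 12 mod 31. n = 1×31×8 + 7×13×12 ≡ 131 mod 403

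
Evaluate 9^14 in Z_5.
Using Fermat: 9^{4} ≡ 1 (mod 5). 14 ≡ 2 (mod 4). So 9^{14} ≡ 9^{2} ≡ 1 (mod 5)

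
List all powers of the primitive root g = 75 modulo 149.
75^1, 75^2, ..., 75^{148} mod 149: [75, 112, 56, 28, 14, 7, 78, 39, 94, 47, 98, 49, 99, 124, 62, 31, 90, 45, 97, 123, 136, 68, 34, 17, 83, 116, 58, 29, 89, 119, 134, 67, 108, 54, 27, 88, 44, 22, 11, 80, 40, 20, 10, 5, 77, 113, 131, 140, 70, 35, 92, 46, 23, 86, 43, 96, 48, 24, 12, 6, 3, 76, 38, 19, 84, 42, 21, 85, 117, 133, 141, 145, 147, 148, 74, 37, 93, 121, 135, 142, 71, 110, 55, 102, 51, 100, 50, 25, 87, 118, 59, 104, 52, 26, 13, 81, 115, 132, 66, 33, 91, 120, 60, 30, 15, 82, 41, 95, 122, 61, 105, 127, 138, 69, 109, 129, 139, 144, 72, 36, 18, 9, 79, 114, 57, 103, 126, 63, 106, 53, 101, 125, 137, 143, 146, 73, 111, 130, 65, 107, 128, 64, 32, 16, 8, 4, 2, 1]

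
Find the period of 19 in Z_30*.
Powers of 19 mod 30: 19^1≡19, 19^2≡1. Order = 2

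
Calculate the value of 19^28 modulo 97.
By repeated squaring (mod 97): 19^{1}≡19, 19^{2}≡70, 19^{4}≡50, 19^{8}≡75, 19^{16}≡96. Then 19^{28} = 19^{16+8+4} ≡ 96 × 75 × 50 ≡ 33 (mod 97)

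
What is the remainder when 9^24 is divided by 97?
By repeated squaring mod 97: 9^{1}≡9, 9^{2}≡81, 9^{4}≡62, 9^{8}≡61, 9^{16}≡35. Then 9^{24} = 9^{16+8} ≡ 35 × 61 ≡ 1 mod 97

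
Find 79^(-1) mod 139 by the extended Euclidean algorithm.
Extended GCD: 79(44) + 139(-25) = 1. So 79^(-1) ≡ 44 mod 139. Verify: 79 × 44 = 3476 ≡ 1 mod 139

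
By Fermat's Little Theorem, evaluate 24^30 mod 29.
By Fermat: 24^{28} ≡ 1 (mod 29). So 24^{30} = 24^{28} · 24^{2} ≡ 24^{2} ≡ 25 (mod 29)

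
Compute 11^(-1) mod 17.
Since 17 is prime, by Fermat 11^(-1) ≡ 11^{15} ≡ 14 mod 17. Verify: 11 × 14 = 154 ≡ 1 mod 17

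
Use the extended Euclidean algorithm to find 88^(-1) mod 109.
Extended GCD: 88(-26) + 109(21) = 1. So 88^(-1) ≡ -26 ≡ 83 mod 109. Verify: 88 × 83 = 7304 ≡ 1 mod 109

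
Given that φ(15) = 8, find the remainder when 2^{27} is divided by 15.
By Euler: 2^{8} ≡ 1 mod 15 since gcd(2, 15) = 1. 27 = 3×8 + 3. So 2^{27} ≡ 2^{3} ≡ 8 mod 15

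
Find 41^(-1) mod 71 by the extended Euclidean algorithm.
Extended GCD: 41(26) + 71(-15) = 1. So 41^(-1) ≡ 26 mod 71. Verify: 41 × 26 = 1066 ≡ 1 mod 71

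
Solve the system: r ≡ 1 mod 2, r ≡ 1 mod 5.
M = 2 × 5 = 10. M₁ = 5, y₁ ≡ 1 mod 2. M₂ = 2, y₂ ≡ 3 mod 5. r = 1×5×1 + 1×2×3 ≡ 1 mod 10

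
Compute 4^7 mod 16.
By repeated squaring mod 16: 4^{1}≡4, 4^{2}≡0, 4^{4}≡0. Then 4^{7} = 4^{4+2+1} ≡ 0 × 0 × 4 ≡ 0 mod 16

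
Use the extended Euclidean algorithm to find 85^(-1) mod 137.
Extended GCD: 85(-29) + 137(18) = 1. So 85^(-1) ≡ -29 ≡ 108 (mod 137). Verify: 85 × 108 = 9180 ≡ 1 (mod 137)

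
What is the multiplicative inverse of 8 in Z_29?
Since 29 is prime, by Fermat 8^(-1) ≡ 8^{27} ≡ 11 mod 29. Verify: 8 × 11 = 88 ≡ 1 mod 29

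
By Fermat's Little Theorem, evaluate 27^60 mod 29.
By Fermat: 27^{28} ≡ 1 (mod 29). 60 = 2×28 + 4. So 27^{60} ≡ 27^{4} ≡ 16 (mod 29)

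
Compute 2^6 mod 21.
By repeated squaring mod 21: 2^{1}≡2, 2^{2}≡4, 2^{4}≡16. Then 2^{6} = 2^{4+2} ≡ 16 × 4 ≡ 1 mod 21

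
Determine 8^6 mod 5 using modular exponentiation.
Using Fermat: 8^{4} ≡ 1 mod 5. 6 ≡ 2 mod 4. So 8^{6} ≡ 8^{2} ≡ 4 mod 5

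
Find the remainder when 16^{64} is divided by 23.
By Fermat: 16^{22} ≡ 1 (mod 23). 64 = 2×22 + 20. So 16^{64} ≡ 16^{20} ≡ 8 (mod 23)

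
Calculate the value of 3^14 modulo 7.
Using Fermat: 3^{6} ≡ 1 (mod 7). 14 ≡ 2 (mod 6). So 3^{14} ≡ 3^{2} ≡ 2 (mod 7)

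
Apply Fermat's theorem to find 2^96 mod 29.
By Fermat: 2^{28} ≡ 1 mod 29. 96 = 3×28 + 12. So 2^{96} ≡ 2^{12} ≡ 7 mod 29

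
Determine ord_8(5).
Powers of 5 mod 8: 5^1≡5, 5^2≡1. ord_8(5) = 2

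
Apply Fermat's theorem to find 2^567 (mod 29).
By Fermat: 2^{28} ≡ 1 (mod 29). 567 ≡ 7 (mod 28). So 2^{567} ≡ 2^{7} ≡ 12 (mod 29)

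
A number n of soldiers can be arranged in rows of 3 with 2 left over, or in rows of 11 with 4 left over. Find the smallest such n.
M = 3 × 11 = 33. M₁ = 11, y₁ ≡ 2 mod 3. M₂ = 3, y₂ ≡ 4 mod 11. n = 2×11×2 + 4×3×4 ≡ 26 mod 33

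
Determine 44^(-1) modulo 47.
Since 47 is prime, by Fermat 44^(-1) ≡ 44^{45} ≡ 31 mod 47. Verify: 44 × 31 = 1364 ≡ 1 mod 47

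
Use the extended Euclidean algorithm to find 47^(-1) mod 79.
Extended GCD: 47(37) + 79(-22) = 1. So 47^(-1) ≡ 37 (mod 79). Verify: 47 × 37 = 1739 ≡ 1 (mod 79)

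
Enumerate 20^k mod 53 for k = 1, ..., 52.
20^1, 20^2, ..., 20^{52} mod 53: [20, 29, 50, 46, 19, 9, 21, 49, 26, 43, 12, 28, 30, 17, 22, 16, 2, 40, 5, 47, 39, 38, 18, 42, 45, 52, 33, 24, 3, 7, 34, 44, 32, 4, 27, 10, 41, 25, 23, 36, 31, 37, 51, 13, 48, 6, 14, 15, 35, 11, 8, 1]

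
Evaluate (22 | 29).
(22/29) = 22^{14} mod 29 = 1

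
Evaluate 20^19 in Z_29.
By repeated squaring mod 29: 20^{1}≡20, 20^{2}≡23, 20^{4}≡7, 20^{8}≡20, 20^{16}≡23. Then 20^{19} = 20^{16+2+1} ≡ 23 × 23 × 20 ≡ 24 mod 29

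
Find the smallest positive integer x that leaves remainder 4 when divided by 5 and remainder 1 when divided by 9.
M = 5 × 9 = 45. M₁ = 9, y₁ ≡ 4 mod 5. M₂ = 5, y₂ ≡ 2 mod 9. x = 4×9×4 + 1×5×2 ≡ 19 mod 45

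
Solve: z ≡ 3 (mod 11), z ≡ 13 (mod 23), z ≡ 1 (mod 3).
M = 11 × 23 × 3 = 759. M₁ = 69, y₁ ≡ 4 (mod 11). M₂ = 33, y₂ ≡ 7 (mod 23). M₃ = 253, y₃ ≡ 1 (mod 3). z = 3×69×4 + 13×33×7 + 1×253×1 ≡ 289 (mod 759)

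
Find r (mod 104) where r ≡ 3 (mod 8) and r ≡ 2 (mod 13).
M = 8 × 13 = 104. M₁ = 13, y₁ ≡ 5 (mod 8). M₂ = 8, y₂ ≡ 5 (mod 13). r = 3×13×5 + 2×8×5 ≡ 67 (mod 104)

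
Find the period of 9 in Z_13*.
Powers of 9 mod 13: 9^1≡9, 9^2≡3, 9^3≡1. So the order of 9 is 3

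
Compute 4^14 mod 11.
Using Fermat: 4^{10} ≡ 1 (mod 11). 14 ≡ 4 (mod 10). So 4^{14} ≡ 4^{4} ≡ 3 (mod 11)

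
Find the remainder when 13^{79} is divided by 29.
By Fermat: 13^{28} ≡ 1 mod 29. 79 = 2×28 + 23. So 13^{79} ≡ 13^{23} ≡ 5 mod 29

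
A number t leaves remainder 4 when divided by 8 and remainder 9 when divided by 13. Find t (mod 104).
M = 8 × 13 = 104. M₁ = 13, y₁ ≡ 5 (mod 8). M₂ = 8, y₂ ≡ 5 (mod 13). t = 4×13×5 + 9×8×5 ≡ 100 (mod 104)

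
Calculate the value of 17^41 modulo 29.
Using Fermat: 17^{28} ≡ 1 (mod 29). 41 ≡ 13 (mod 28). So 17^{41} ≡ 17^{13} ≡ 17 (mod 29)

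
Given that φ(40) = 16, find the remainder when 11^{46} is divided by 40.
By Euler: 11^{16} ≡ 1 mod 40 since gcd(11, 40) = 1. 46 = 2×16 + 14. So 11^{46} ≡ 11^{14} ≡ 1 mod 40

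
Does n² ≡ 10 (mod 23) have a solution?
By Euler's criterion: 10^{11} ≡ 22 (mod 23). Since this equals -1 (≡ 22), 10 is not a QR.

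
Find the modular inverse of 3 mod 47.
Since 47 is prime, by Fermat 3^(-1) ≡ 3^{45} ≡ 16 (mod 47). Verify: 3 × 16 = 48 ≡ 1 (mod 47)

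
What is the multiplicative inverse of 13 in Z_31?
Since 31 is prime, by Fermat 13^(-1) ≡ 13^{29} ≡ 12 mod 31. Verify: 13 × 12 = 156 ≡ 1 mod 31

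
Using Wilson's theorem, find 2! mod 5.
(4)! = (2)! × (3) × (4) ≡ -1 (mod 5). So (2)! ≡ -1 × [(4)(3)]^(-1) ≡ 2 (mod 5)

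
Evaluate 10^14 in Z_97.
By repeated squaring mod 97: 10^{1}≡10, 10^{2}≡3, 10^{4}≡9, 10^{8}≡81. Then 10^{14} = 10^{8+4+2} ≡ 81 × 9 × 3 ≡ 53 mod 97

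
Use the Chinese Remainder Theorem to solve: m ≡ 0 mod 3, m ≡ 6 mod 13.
M = 3 × 13 = 39. M₁ = 13, y₁ ≡ 1 mod 3. M₂ = 3, y₂ ≡ 9 mod 13. m = 0×13×1 + 6×3×9 ≡ 6 mod 39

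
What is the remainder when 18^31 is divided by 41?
By repeated squaring mod 41: 18^{1}≡18, 18^{2}≡37, 18^{4}≡16, 18^{8}≡10, 18^{16}≡18. Then 18^{31} = 18^{16+8+4+2+1} ≡ 18 × 10 × 16 × 37 × 18 ≡ 18 mod 41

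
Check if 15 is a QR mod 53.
By Euler's criterion: 15^{26} ≡ 1 (mod 53). Since this equals 1, 15 is a QR.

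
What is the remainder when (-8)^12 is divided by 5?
Using Fermat: (-8)^{4} ≡ 1 (mod 5). 12 ≡ 0 (mod 4). So (-8)^{12} ≡ (-8)^{0} ≡ 1 (mod 5)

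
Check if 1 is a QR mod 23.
By Euler's criterion: 1^{11} ≡ 1 mod 23. Since this equals 1, 1 is a QR.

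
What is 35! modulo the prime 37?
(36)! = (35)! × (36) ≡ -1 (mod 37). So (35)! ≡ -1 × (36)^(-1) ≡ (-1)×(-1) = 1 (mod 37)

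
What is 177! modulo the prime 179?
(178)! = (177)! × (178) ≡ -1 (mod 179). So (177)! ≡ -1 × (178)^(-1) ≡ (-1)×(-1) = 1 (mod 179)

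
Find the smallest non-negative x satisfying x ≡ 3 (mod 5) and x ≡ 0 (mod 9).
M = 5 × 9 = 45. M₁ = 9, y₁ ≡ 4 (mod 5). M₂ = 5, y₂ ≡ 2 (mod 9). x = 3×9×4 + 0×5×2 ≡ 18 (mod 45)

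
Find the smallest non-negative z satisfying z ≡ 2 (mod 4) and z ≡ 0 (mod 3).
M = 4 × 3 = 12. M₁ = 3, y₁ ≡ 3 (mod 4). M₂ = 4, y₂ ≡ 1 (mod 3). z = 2×3×3 + 0×4×1 ≡ 6 (mod 12)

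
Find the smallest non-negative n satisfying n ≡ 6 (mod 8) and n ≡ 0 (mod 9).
M = 8 × 9 = 72. M₁ = 9, y₁ ≡ 1 (mod 8). M₂ = 8, y₂ ≡ 8 (mod 9). n = 6×9×1 + 0×8×8 ≡ 54 (mod 72)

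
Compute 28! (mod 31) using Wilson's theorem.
(30)! = (28)! × (29) × (30) ≡ -1 (mod 31). So (28)! ≡ -1 × [(30)(29)]^(-1) ≡ 15 (mod 31)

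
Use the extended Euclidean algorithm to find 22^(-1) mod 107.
Extended GCD: 22(-34) + 107(7) = 1. So 22^(-1) ≡ -34 ≡ 73 mod 107. Verify: 22 × 73 = 1606 ≡ 1 mod 107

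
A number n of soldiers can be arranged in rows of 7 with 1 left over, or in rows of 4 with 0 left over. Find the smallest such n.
M = 7 × 4 = 28. M₁ = 4, y₁ ≡ 2 mod 7. M₂ = 7, y₂ ≡ 3 mod 4. n = 1×4×2 + 0×7×3 ≡ 8 mod 28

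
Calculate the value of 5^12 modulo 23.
By repeated squaring (mod 23): 5^{1}≡5, 5^{2}≡2, 5^{4}≡4, 5^{8}≡16. Then 5^{12} = 5^{8+4} ≡ 16 × 4 ≡ 18 (mod 23)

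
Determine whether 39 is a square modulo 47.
By Euler's criterion: 39^{23} ≡ 46 mod 47. Since this equals -1 (≡ 46), 39 is not a QR.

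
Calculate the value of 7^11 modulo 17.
By repeated squaring mod 17: 7^{1}≡7, 7^{2}≡15, 7^{4}≡4, 7^{8}≡16. Then 7^{11} = 7^{8+2+1} ≡ 16 × 15 × 7 ≡ 14 mod 17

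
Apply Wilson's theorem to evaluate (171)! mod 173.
(172)! = (171)! × (172) ≡ -1 mod 173. So (171)! ≡ -1 × (172)^(-1) ≡ (-1)×(-1) = 1 mod 173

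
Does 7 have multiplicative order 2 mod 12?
Powers of 7 mod 12: 7^1≡7, 7^2≡1. First k with 7^k≡1 is k=2. Yes, ord_12(7) = 2.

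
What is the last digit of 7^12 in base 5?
Using Fermat: 7^{4} ≡ 1 (mod 5). 12 ≡ 0 (mod 4). So 7^{12} ≡ 7^{0} ≡ 1 (mod 5)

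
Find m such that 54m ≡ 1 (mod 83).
Since 83 is prime, by Fermat 54^(-1) ≡ 54^{81} ≡ 20 (mod 83). Verify: 54 × 20 = 1080 ≡ 1 (mod 83)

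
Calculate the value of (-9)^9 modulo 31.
By repeated squaring mod 31: (-9)^{1}≡22, (-9)^{2}≡19, (-9)^{4}≡20, (-9)^{8}≡28. Then (-9)^{9} = (-9)^{8+1} ≡ 28 × 22 ≡ 27 mod 31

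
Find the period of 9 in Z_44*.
Powers of 9 mod 44: 9^1≡9, 9^2≡37, 9^3≡25, 9^4≡5, 9^5≡1. So the order of 9 is 5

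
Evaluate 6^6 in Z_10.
By repeated squaring mod 10: 6^{1}≡6, 6^{2}≡6, 6^{4}≡6. Then 6^{6} = 6^{4+2} ≡ 6 × 6 ≡ 6 mod 10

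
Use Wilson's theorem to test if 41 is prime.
(40)! mod 41 = 40. Since 40 ≡ -1 mod 41, 41 is prime.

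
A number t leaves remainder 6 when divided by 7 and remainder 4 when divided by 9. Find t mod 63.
M = 7 × 9 = 63. M₁ = 9, y₁ ≡ 4 mod 7. M₂ = 7, y₂ ≡ 4 mod 9. t = 6×9×4 + 4×7×4 ≡ 13 mod 63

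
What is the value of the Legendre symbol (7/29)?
(7/29) = 7^{14} mod 29 = 1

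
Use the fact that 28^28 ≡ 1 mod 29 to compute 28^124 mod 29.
By Fermat: 28^{28} ≡ 1 mod 29. 124 = 4×28 + 12. So 28^{124} ≡ 28^{12} ≡ 1 mod 29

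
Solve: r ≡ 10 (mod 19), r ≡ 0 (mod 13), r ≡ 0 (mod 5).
M = 19 × 13 × 5 = 1235. M₁ = 65, y₁ ≡ 12 (mod 19). M₂ = 95, y₂ ≡ 10 (mod 13). M₃ = 247, y₃ ≡ 3 (mod 5). r = 10×65×12 + 0×95×10 + 0×247×3 ≡ 390 (mod 1235)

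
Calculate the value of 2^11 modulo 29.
By repeated squaring mod 29: 2^{1}≡2, 2^{2}≡4, 2^{4}≡16, 2^{8}≡24. Then 2^{11} = 2^{8+2+1} ≡ 24 × 4 × 2 ≡ 18 mod 29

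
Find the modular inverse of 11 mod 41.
Since 41 is prime, by Fermat 11^(-1) ≡ 11^{39} ≡ 15 (mod 41). Verify: 11 × 15 = 165 ≡ 1 (mod 41)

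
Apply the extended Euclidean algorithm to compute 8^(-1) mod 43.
Extended GCD: 8(-16) + 43(3) = 1. So 8^(-1) ≡ -16 ≡ 27 (mod 43). Verify: 8 × 27 = 216 ≡ 1 (mod 43)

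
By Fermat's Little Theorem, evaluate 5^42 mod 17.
By Fermat: 5^{16} ≡ 1 (mod 17). 42 = 2×16 + 10. So 5^{42} ≡ 5^{10} ≡ 9 (mod 17)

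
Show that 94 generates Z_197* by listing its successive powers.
94^1, 94^2, ..., 94^{196} mod 197: [94, 168, 32, 53, 57, 39, 120, 51, 66, 97, 56, 142, 149, 19, 13, 40, 17, 22, 98, 150, 113, 181, 72, 70, 79, 137, 73, 164, 50, 169, 126, 24, 89, 92, 177, 90, 186, 148, 122, 42, 8, 161, 162, 59, 30, 62, 115, 172, 14, 134, 185, 54, 151, 10, 152, 104, 123, 136, 176, 193, 18, 116, 69, 182, 166, 41, 111, 190, 130, 6, 170, 23, 192, 121, 145, 37, 129, 109, 2, 188, 139, 64, 106, 114, 78, 43, 102, 132, 194, 112, 87, 101, 38, 26, 80, 34, 44, 196, 103, 29, 165, 144, 140, 158, 77, 146, 131, 100, 141, 55, 48, 178, 184, 157, 180, 175, 99, 47, 84, 16, 125, 127, 118, 60, 124, 33, 147, 28, 71, 173, 108, 105, 20, 107, 11, 49, 75, 155, 189, 36, 35, 138, 167, 135, 82, 25, 183, 63, 12, 143, 46, 187, 45, 93, 74, 61, 21, 4, 179, 81, 128, 15, 31, 156, 86, 7, 67, 191, 27, 174, 5, 76, 52, 160, 68, 88, 195, 9, 58, 133, 91, 83, 119, 154, 95, 65, 3, 85, 110, 96, 159, 171, 117, 163, 153, 1]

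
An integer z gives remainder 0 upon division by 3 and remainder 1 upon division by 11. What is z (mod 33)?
M = 3 × 11 = 33. M₁ = 11, y₁ ≡ 2 (mod 3). M₂ = 3, y₂ ≡ 4 (mod 11). z = 0×11×2 + 1×3×4 ≡ 12 (mod 33)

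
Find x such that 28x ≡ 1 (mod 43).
Since 43 is prime, by Fermat 28^(-1) ≡ 28^{41} ≡ 20 (mod 43). Verify: 28 × 20 = 560 ≡ 1 (mod 43)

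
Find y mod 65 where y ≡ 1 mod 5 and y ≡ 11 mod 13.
M = 5 × 13 = 65. M₁ = 13, y₁ ≡ 2 mod 5. M₂ = 5, y₂ ≡ 8 mod 13. y = 1×13×2 + 11×5×8 ≡ 11 mod 65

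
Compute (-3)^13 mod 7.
Using Fermat: (-3)^{6} ≡ 1 mod 7. 13 ≡ 1 mod 6. So (-3)^{13} ≡ (-3)^{1} ≡ 4 mod 7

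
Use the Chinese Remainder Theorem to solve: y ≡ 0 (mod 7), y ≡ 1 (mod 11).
M = 7 × 11 = 77. M₁ = 11, y₁ ≡ 2 (mod 7). M₂ = 7, y₂ ≡ 8 (mod 11). y = 0×11×2 + 1×7×8 ≡ 56 (mod 77)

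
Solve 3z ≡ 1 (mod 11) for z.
Since 11 is prime, by Fermat 3^(-1) ≡ 3^{9} ≡ 4 (mod 11). Verify: 3 × 4 = 12 ≡ 1 (mod 11)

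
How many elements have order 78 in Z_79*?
There are φ(79-1) = φ(78) = 24 primitive roots modulo 79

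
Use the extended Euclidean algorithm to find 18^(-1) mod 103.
Extended GCD: 18(-40) + 103(7) = 1. So 18^(-1) ≡ -40 ≡ 63 (mod 103). Verify: 18 × 63 = 1134 ≡ 1 (mod 103)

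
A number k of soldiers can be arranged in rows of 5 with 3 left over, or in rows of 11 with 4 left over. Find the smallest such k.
M = 5 × 11 = 55. M₁ = 11, y₁ ≡ 1 mod 5. M₂ = 5, y₂ ≡ 9 mod 11. k = 3×11×1 + 4×5×9 ≡ 48 mod 55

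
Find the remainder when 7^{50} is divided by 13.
By Fermat: 7^{12} ≡ 1 mod 13. 50 = 4×12 + 2. So 7^{50} ≡ 7^{2} ≡ 10 mod 13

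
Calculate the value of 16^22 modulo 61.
By repeated squaring mod 61: 16^{1}≡16, 16^{2}≡12, 16^{4}≡22, 16^{8}≡57, 16^{16}≡16. Then 16^{22} = 16^{16+4+2} ≡ 16 × 22 × 12 ≡ 15 mod 61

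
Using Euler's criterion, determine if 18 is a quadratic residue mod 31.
By Euler's criterion: 18^{15} ≡ 1 (mod 31). Since this equals 1, 18 is a QR.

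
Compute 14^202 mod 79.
Using Fermat: 14^{78} ≡ 1 (mod 79). 202 ≡ 46 (mod 78). So 14^{202} ≡ 14^{46} ≡ 67 (mod 79)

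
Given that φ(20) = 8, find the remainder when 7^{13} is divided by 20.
By Euler: 7^{8} ≡ 1 mod 20 since gcd(7, 20) = 1. 13 = 1×8 + 5. So 7^{13} ≡ 7^{5} ≡ 7 mod 20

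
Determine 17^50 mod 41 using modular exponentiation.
Using Fermat: 17^{40} ≡ 1 (mod 41). 50 ≡ 10 (mod 40). So 17^{50} ≡ 17^{10} ≡ 32 (mod 41)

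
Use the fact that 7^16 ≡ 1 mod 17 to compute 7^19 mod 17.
By Fermat: 7^{16} ≡ 1 mod 17. So 7^{19} = 7^{16} · 7^{3} ≡ 7^{3} ≡ 3 mod 17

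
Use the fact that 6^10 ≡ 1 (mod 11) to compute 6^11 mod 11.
By Fermat: 6^{10} ≡ 1 (mod 11). So 6^{11} = 6^{10} · 6^{1} ≡ 6^{1} ≡ 6 (mod 11)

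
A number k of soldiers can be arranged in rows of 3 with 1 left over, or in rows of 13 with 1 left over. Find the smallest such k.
M = 3 × 13 = 39. M₁ = 13, y₁ ≡ 1 (mod 3). M₂ = 3, y₂ ≡ 9 (mod 13). k = 1×13×1 + 1×3×9 ≡ 1 (mod 39)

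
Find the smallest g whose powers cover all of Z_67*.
g = 2. For each prime q|66: 2^{33}≡66, 2^{22}≡37, 2^{6}≡64, none ≡ 1, so ord_67(2) = 66 and 2 is a primitive root.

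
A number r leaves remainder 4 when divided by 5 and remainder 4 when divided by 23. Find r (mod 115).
M = 5 × 23 = 115. M₁ = 23, y₁ ≡ 2 (mod 5). M₂ = 5, y₂ ≡ 14 (mod 23). r = 4×23×2 + 4×5×14 ≡ 4 (mod 115)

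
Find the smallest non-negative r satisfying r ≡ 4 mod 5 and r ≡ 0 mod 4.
M = 5 × 4 = 20. M₁ = 4, y₁ ≡ 4 mod 5. M₂ = 5, y₂ ≡ 1 mod 4. r = 4×4×4 + 0×5×1 ≡ 4 mod 20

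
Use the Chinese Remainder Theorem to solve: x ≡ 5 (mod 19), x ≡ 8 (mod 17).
M = 19 × 17 = 323. M₁ = 17, y₁ ≡ 9 (mod 19). M₂ = 19, y₂ ≡ 9 (mod 17). x = 5×17×9 + 8×19×9 ≡ 195 (mod 323)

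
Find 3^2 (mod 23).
3^{2} = 9 ≡ 9 (mod 23)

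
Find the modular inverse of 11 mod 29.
Since 29 is prime, by Fermat 11^(-1) ≡ 11^{27} ≡ 8 mod 29. Verify: 11 × 8 = 88 ≡ 1 mod 29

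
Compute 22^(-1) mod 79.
Since 79 is prime, by Fermat 22^(-1) ≡ 22^{77} ≡ 18 mod 79. Verify: 22 × 18 = 396 ≡ 1 mod 79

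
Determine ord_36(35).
Powers of 35 mod 36: 35^1≡35, 35^2≡1. ord_36(35) = 2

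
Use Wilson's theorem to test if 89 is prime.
(88)! mod 89 = 88. Since 88 ≡ -1 (mod 89), 89 is prime.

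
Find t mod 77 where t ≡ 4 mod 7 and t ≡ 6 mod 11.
M = 7 × 11 = 77. M₁ = 11, y₁ ≡ 2 mod 7. M₂ = 7, y₂ ≡ 8 mod 11. t = 4×11×2 + 6×7×8 ≡ 39 mod 77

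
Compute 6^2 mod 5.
6^{2} = 36 ≡ 1 (mod 5)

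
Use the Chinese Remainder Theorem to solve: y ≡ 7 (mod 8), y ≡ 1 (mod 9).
M = 8 × 9 = 72. M₁ = 9, y₁ ≡ 1 (mod 8). M₂ = 8, y₂ ≡ 8 (mod 9). y = 7×9×1 + 1×8×8 ≡ 55 (mod 72)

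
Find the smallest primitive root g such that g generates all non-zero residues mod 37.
g = 2. For each prime q|36: 2^{18}≡36, 2^{12}≡26, none ≡ 1, so ord_37(2) = 36 and 2 is a primitive root.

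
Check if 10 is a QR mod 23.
By Euler's criterion: 10^{11} ≡ 22 (mod 23). Since this equals -1 (≡ 22), 10 is not a QR.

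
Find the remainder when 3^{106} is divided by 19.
By Fermat: 3^{18} ≡ 1 mod 19. 106 = 5×18 + 16. So 3^{106} ≡ 3^{16} ≡ 17 mod 19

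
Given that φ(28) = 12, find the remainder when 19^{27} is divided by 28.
By Euler: 19^{12} ≡ 1 (mod 28) since gcd(19, 28) = 1. 27 = 2×12 + 3. So 19^{27} ≡ 19^{3} ≡ 27 (mod 28)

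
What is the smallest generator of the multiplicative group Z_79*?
g = 3. For each prime q|78: 3^{39}≡78, 3^{26}≡23, 3^{6}≡18, none ≡ 1, so ord_79(3) = 78 and 3 is a primitive root.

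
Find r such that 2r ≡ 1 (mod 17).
Since 17 is prime, by Fermat 2^(-1) ≡ 2^{15} ≡ 9 (mod 17). Verify: 2 × 9 = 18 ≡ 1 (mod 17)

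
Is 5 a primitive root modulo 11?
5^{5} ≡ 1 mod 11 and 5 < 10, so ord_11(5) = 5 ≠ 10 and 5 is not a primitive root.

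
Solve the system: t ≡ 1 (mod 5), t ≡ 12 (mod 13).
M = 5 × 13 = 65. M₁ = 13, y₁ ≡ 2 (mod 5). M₂ = 5, y₂ ≡ 8 (mod 13). t = 1×13×2 + 12×5×8 ≡ 51 (mod 65)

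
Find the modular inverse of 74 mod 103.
Since 103 is prime, by Fermat 74^(-1) ≡ 74^{101} ≡ 71 (mod 103). Verify: 74 × 71 = 5254 ≡ 1 (mod 103)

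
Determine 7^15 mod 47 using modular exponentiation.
By repeated squaring mod 47: 7^{1}≡7, 7^{2}≡2, 7^{4}≡4, 7^{8}≡16. Then 7^{15} = 7^{8+4+2+1} ≡ 16 × 4 × 2 × 7 ≡ 3 mod 47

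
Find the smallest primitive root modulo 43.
g = 3. For each prime q|42: 3^{21}≡42, 3^{14}≡36, 3^{6}≡41, none ≡ 1, so ord_43(3) = 42 and 3 is a primitive root.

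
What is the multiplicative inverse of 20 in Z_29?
Since 29 is prime, by Fermat 20^(-1) ≡ 20^{27} ≡ 16 (mod 29). Verify: 20 × 16 = 320 ≡ 1 (mod 29)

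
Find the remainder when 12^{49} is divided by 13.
By Fermat: 12^{12} ≡ 1 mod 13. 49 = 4×12 + 1. So 12^{49} ≡ 12^{1} ≡ 12 mod 13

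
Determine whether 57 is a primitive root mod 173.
57^{43} ≡ 1 mod 173 and 43 < 172, so ord_173(57) = 43 ≠ 172 and 57 is not a primitive root.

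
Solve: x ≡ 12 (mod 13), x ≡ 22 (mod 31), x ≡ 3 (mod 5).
M = 13 × 31 × 5 = 2015. M₁ = 155, y₁ ≡ 12 (mod 13). M₂ = 65, y₂ ≡ 21 (mod 31). M₃ = 403, y₃ ≡ 2 (mod 5). x = 12×155×12 + 22×65×21 + 3×403×2 ≡ 363 (mod 2015)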